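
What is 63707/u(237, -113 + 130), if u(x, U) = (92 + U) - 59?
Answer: 63707/50 ≈ 1274.1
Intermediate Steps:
u(x, U) = 33 + U
63707/u(237, -113 + 130) = 63707/(33 + (-113 + 130)) = 63707/(33 + 17) = 63707/50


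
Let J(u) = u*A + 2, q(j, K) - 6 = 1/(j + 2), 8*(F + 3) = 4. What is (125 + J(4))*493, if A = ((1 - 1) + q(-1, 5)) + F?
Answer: 71485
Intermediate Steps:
F = -5/2 (F = -3 + (⅛)*4 = -3 + ½ = -5/2 ≈ -2.5000)
q(j, K) = 6 + 1/(2 + j) (q(j, K) = 6 + 1/(j + 2) = 6 + 1/(2 + j))
A = 9/2 (A = ((1 - 1) + (13 + 6*(-1))/(2 - 1)) - 5/2 = (0 + (13 - 6)/1) - 5/2 = (0 + 1*7) - 5/2 = (0 + 7) - 5/2 = 7 - 5/2 = 9/2 ≈ 4.5000)
J(u) = 2 + 9*u/2 (J(u) = u*(9/2) + 2 = 9*u/2 + 2 = 2 + 9*u/2)
(125 + J(4))*493 = (125 + (2 + (9/2)*4))*493 = (125 + (2 + 18))*493 = (125 + 20)*493 = 145*493 = 71485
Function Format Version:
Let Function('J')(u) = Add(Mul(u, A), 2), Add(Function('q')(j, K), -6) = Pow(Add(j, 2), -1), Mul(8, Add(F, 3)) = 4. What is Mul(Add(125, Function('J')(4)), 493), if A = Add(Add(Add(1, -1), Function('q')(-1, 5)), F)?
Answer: 71485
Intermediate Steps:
F = Rational(-5, 2) (F = Add(-3, Mul(Rational(1, 8), 4)) = Add(-3, Rational(1, 2)) = Rational(-5, 2) ≈ -2.5000)
Function('q')(j, K) = Add(6, Pow(Add(2, j), -1)) (Function('q')(j, K) = Add(6, Pow(Add(j, 2), -1)) = Add(6, Pow(Add(2, j), -1)))
A = Rational(9, 2) (A = Add(Add(Add(1, -1), Mul(Pow(Add(2, -1), -1), Add(13, Mul(6, -1)))), Rational(-5, 2)) = Add(Add(0, Mul(Pow(1, -1), Add(13, -6))), Rational(-5, 2)) = Add(Add(0, Mul(1, 7)), Rational(-5, 2)) = Add(Add(0, 7), Rational(-5, 2)) = Add(7, Rational(-5, 2)) = Rational(9, 2) ≈ 4.5000)
Function('J')(u) = Add(2, Mul(Rational(9, 2), u)) (Function('J')(u) = Add(Mul(u, Rational(9, 2)), 2) = Add(Mul(Rational(9, 2), u), 2) = Add(2, Mul(Rational(9, 2), u)))
Mul(Add(125, Function('J')(4)), 493) = Mul(Add(125, Add(2, Mul(Rational(9, 2), 4))), 493) = Mul(Add(125, Add(2, 18)), 493) = Mul(Add(125, 20), 493) = Mul(145, 493) = 71485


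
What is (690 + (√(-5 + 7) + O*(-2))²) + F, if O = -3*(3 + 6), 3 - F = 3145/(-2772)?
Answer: 10012837/2772 + 108*√2 ≈ 3764.9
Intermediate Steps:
F = 11461/2772 (F = 3 - 3145/(-2772) = 3 - 3145*(-1)/2772 = 3 - 1*(-3145/2772) = 3 + 3145/2772 = 11461/2772 ≈ 4.1346)
O = -27 (O = -3*9 = -27)
(690 + (√(-5 + 7) + O*(-2))²) + F = (690 + (√(-5 + 7) - 27*(-2))²) + 11461/2772 = (690 + (√2 + 54)²) + 11461/2772 = (690 + (54 + √2)²) + 11461/2772 = 1924141/2772 + (54 + √2)²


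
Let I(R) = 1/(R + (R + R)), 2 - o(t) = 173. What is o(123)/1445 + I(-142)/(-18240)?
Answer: -265741919/2245599360 ≈ -0.11834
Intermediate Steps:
o(t) = -171 (o(t) = 2 - 1*173 = 2 - 173 = -171)
I(R) = 1/(3*R) (I(R) = 1/(R + 2*R) = 1/(3*R))
o(123)/1445 + I(-142)/(-18240) = -171/1445 + ((1/3)/(-142))/(-18240) = -171*1/1445 + ((1/3)*(-1/142))*(-1/18240) = -171/1445 - 1/426*(-1/18240) = -171/1445 + 1/7770240 = -265741919/2245599360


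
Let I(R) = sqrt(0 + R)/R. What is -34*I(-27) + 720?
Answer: 720 + 34*I*sqrt(3)/9 ≈ 720.0 + 6.5433*I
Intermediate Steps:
I(R) = 1/sqrt(R) (I(R) = sqrt(R)/R = 1/sqrt(R))
-34*I(-27) + 720 = -(-34)*I*sqrt(3)/9 + 720 = 34*I*sqrt(3)/9 + 720 = 720 + 34*I*sqrt(3)/9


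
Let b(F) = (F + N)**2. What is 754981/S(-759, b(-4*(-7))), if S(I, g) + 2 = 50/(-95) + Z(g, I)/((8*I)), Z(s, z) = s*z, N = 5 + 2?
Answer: 114757112/22891 ≈ 5013.2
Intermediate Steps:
N = 7
b(F) = (7 + F)**2 (b(F) = (F + 7)**2 = (7 + F)**2)
S(I, g) = -48/19 + g/8 (S(I, g) = -2 + (50/(-95) + (g*I)/((8*I))) = -2 + (50*(-1/95) + (I*g)*(1/(8*I))) = -2 + (-10/19 + g/8) = -48/19 + g/8)
754981/S(-759, b(-4*(-7))) = 754981/(-48/19 + (7 - 4*(-7))**2/8) = 754981/(-48/19 + (7 + 28)**2/8) = 754981/(-48/19 + (1/8)*35**2) = 754981/(-48/19 + (1/8)*1225) = 754981/(-48/19 + 1225/8) = 754981/(22891/152) = 754981*(152/22891) = 114757112/22891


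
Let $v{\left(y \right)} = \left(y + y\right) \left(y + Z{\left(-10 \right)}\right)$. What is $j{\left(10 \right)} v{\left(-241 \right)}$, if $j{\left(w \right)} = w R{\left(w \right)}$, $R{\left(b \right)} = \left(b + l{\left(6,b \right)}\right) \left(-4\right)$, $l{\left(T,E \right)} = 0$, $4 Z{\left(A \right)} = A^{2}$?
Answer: $-41644800$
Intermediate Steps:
$Z{\left(A \right)} = \frac{A^{2}}{4}$
$R{\left(b \right)} = - 4 b$ ($R{\left(b \right)} = \left(b + 0\right) \left(-4\right) = b \left(-4\right) = - 4 b$)
$v{\left(y \right)} = 2 y \left(25 + y\right)$ ($v{\left(y \right)} = \left(y + y\right) \left(y + \frac{\left(-10\right)^{2}}{4}\right) = 2 y \left(y + \frac{1}{4} \cdot 100\right) = 2 y \left(y + 25\right) = 2 y \left(25 + y\right)$)
$j{\left(w \right)} = - 4 w^{2}$ ($j{\left(w \right)} = w \left(- 4 w\right) = - 4 w^{2}$)
$j{\left(10 \right)} v{\left(-241 \right)} = - 4 \cdot 10^{2} \cdot 2 \left(-241\right) \left(25 - 241\right) = \left(-4\right) 100 \cdot 2 \left(-241\right) \left(-216\right) = \left(-400\right) 104112 = -41644800$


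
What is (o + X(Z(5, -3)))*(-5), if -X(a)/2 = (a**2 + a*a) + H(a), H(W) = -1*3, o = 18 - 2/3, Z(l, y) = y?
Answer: 190/3 ≈ 63.333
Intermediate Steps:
o = 52/3 (o = 18 - 2*1/3 = 18 - 2/3 = 52/3 ≈ 17.333)
H(W) = -3
X(a) = 6 - 4*a**2 (X(a) = -2*((a**2 + a*a) - 3) = -2*((a**2 + a**2) - 3) = -2*(2*a**2 - 3) = -2*(-3 + 2*a**2) = 6 - 4*a**2)
(o + X(Z(5, -3)))*(-5) = (52/3 + (6 - 4*(-3)**2))*(-5) = (52/3 + (6 - 4*9))*(-5) = (52/3 + (6 - 36))*(-5) = (52/3 - 30)*(-5) = -38/3*(-5) = 190/3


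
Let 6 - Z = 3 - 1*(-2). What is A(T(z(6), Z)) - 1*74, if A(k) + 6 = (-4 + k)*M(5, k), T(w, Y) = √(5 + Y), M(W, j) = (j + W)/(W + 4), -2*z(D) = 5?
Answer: -734/9 + √6/9 ≈ -81.283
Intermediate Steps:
Z = 1 (Z = 6 - (3 - 1*(-2)) = 6 - (3 + 2) = 6 - 1*5 = 6 - 5 = 1)
z(D) = -5/2 (z(D) = -½*5 = -5/2)
M(W, j) = (W + j)/(4 + W)
A(k) = -6 + (-4 + k)*(5/9 + k/9) (A(k) = -6 + (-4 + k)*((5 + k)/(4 + 5)) = -6 + (-4 + k)*((5 + k)/9) = -6 + (-4 + k)*(5/9 + k/9))
A(T(z(6), Z)) - 1*74 = (-74/9 + √(5 + 1)/9 + (√(5 + 1))²/9) - 1*74 = (-74/9 + √6/9 + (√6)²/9) - 74 = (-74/9 + √6/9 + (⅑)*6) - 74 = (-74/9 + √6/9 + ⅔) - 74 = (-68/9 + √6/9) - 74 = -734/9 + √6/9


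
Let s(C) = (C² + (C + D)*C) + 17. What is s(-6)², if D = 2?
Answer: 5929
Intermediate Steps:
s(C) = 17 + C² + C*(2 + C) (s(C) = (C² + (C + 2)*C) + 17 = (C² + (2 + C)*C) + 17 = (C² + C*(2 + C)) + 17 = 17 + C² + C*(2 + C))
s(-6)² = (17 + 2*(-6) + 2*(-6)²)² = (17 - 12 + 2*36)² = (17 - 12 + 72)² = 77² = 5929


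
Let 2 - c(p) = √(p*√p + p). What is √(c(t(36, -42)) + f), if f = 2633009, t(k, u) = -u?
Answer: √(2633011 - √42*√(1 + √42)) ≈ 1622.7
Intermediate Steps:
c(p) = 2 - √(p + p^(3/2)) (c(p) = 2 - √(p*√p + p) = 2 - √(p^(3/2) + p) = 2 - √(p + p^(3/2)))
√(c(t(36, -42)) + f) = √((2 - √(-1*(-42) + (-1*(-42))^(3/2))) + 2633009) = √((2 - √(42 + 42^(3/2))) + 2633009) = √((2 - √(42 + 42*√42)) + 2633009) = √(2633011 - √(42 + 42*√42))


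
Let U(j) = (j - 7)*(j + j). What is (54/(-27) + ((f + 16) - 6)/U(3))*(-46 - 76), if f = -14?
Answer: 671/3 ≈ 223.67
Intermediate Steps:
U(j) = 2*j*(-7 + j) (U(j) = (-7 + j)*(2*j) = 2*j*(-7 + j))
(54/(-27) + ((f + 16) - 6)/U(3))*(-46 - 76) = (54/(-27) + ((-14 + 16) - 6)/((2*3*(-7 + 3))))*(-46 - 76) = (54*(-1/27) + (2 - 6)/((2*3*(-4))))*(-122) = (-2 - 4/(-24))*(-122) = (-2 - 4*(-1/24))*(-122) = (-2 + 1/6)*(-122) = -11/6*(-122) = 671/3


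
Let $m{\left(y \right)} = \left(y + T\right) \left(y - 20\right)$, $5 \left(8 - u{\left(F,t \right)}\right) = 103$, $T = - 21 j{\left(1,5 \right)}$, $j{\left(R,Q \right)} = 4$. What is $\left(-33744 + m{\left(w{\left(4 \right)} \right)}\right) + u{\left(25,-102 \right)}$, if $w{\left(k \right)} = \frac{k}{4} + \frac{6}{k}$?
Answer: $- \frac{646607}{20} \approx -32330.0$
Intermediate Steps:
$T = -84$ ($T = \left(-21\right) 4 = -84$)
$w{\left(k \right)} = \frac{6}{k} + \frac{k}{4}$ ($w{\left(k \right)} = k \frac{1}{4} + \frac{6}{k} = \frac{k}{4} + \frac{6}{k} = \frac{6}{k} + \frac{k}{4}$)
$u{\left(F,t \right)} = - \frac{63}{5}$ ($u{\left(F,t \right)} = 8 - \frac{103}{5} = - \frac{63}{5}$)
$m{\left(y \right)} = \left(-84 + y\right) \left(-20 + y\right)$ ($m{\left(y \right)} = \left(y - 84\right) \left(y - 20\right) = \left(-84 + y\right) \left(-20 + y\right)$)
$\left(-33744 + m{\left(w{\left(4 \right)} \right)}\right) + u{\left(25,-102 \right)} = \left(-33744 + \left(1680 + \left(\frac{6}{4} + \frac{1}{4} \cdot 4\right)^{2} - 104 \left(\frac{6}{4} + \frac{1}{4} \cdot 4\right)\right)\right) - \frac{63}{5} = \left(-33744 + \left(1680 + \left(6 \cdot \frac{1}{4} + 1\right)^{2} - 104 \left(6 \cdot \frac{1}{4} + 1\right)\right)\right) - \frac{63}{5} = \left(-33744 + \left(1680 + \left(\frac{3}{2} + 1\right)^{2} - 104 \left(\frac{3}{2} + 1\right)\right)\right) - \frac{63}{5} = \left(-33744 + \left(1680 + \left(\frac{5}{2}\right)^{2} - 260\right)\right) - \frac{63}{5} = \left(-33744 + \left(1680 + \frac{25}{4} - 260\right)\right) - \frac{63}{5} = \left(-33744 + \frac{5705}{4}\right) - \frac{63}{5} = - \frac{129271}{4} - \frac{63}{5} = - \frac{646607}{20}$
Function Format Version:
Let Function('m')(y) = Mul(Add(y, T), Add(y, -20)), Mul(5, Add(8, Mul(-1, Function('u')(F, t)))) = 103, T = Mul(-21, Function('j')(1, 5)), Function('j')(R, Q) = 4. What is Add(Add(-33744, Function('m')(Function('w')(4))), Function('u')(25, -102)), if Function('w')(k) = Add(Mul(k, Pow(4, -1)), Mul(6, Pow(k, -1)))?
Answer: Rational(-646607, 20) ≈ -32330.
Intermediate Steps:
T = -84 (T = Mul(-21, 4) = -84)
Function('w')(k) = Add(Mul(6, Pow(k, -1)), Mul(Rational(1, 4), k)) (Function('w')(k) = Add(Mul(k, Rational(1, 4)), Mul(6, Pow(k, -1))) = Add(Mul(Rational(1, 4), k), Mul(6, Pow(k, -1))) = Add(Mul(6, Pow(k, -1)), Mul(Rational(1, 4), k)))
Function('u')(F, t) = Rational(-63, 5) (Function('u')(F, t) = Add(8, Mul(Rational(-1, 5), 103)) = Add(8, Rational(-103, 5)) = Rational(-63, 5))
Function('m')(y) = Mul(Add(-84, y), Add(-20, y)) (Function('m')(y) = Mul(Add(y, -84), Add(y, -20)) = Mul(Add(-84, y), Add(-20, y)))
Add(Add(-33744, Function('m')(Function('w')(4))), Function('u')(25, -102)) = Add(Add(-33744, Add(1680, Pow(Add(Mul(6, Pow(4, -1)), Mul(Rational(1, 4), 4)), 2), Mul(-104, Add(Mul(6, Pow(4, -1)), Mul(Rational(1, 4), 4))))), Rational(-63, 5)) = Add(Add(-33744, Add(1680, Pow(Add(Mul(6, Rational(1, 4)), 1), 2), Mul(-104, Add(Mul(6, Rational(1, 4)), 1)))), Rational(-63, 5)) = Add(Add(-33744, Add(1680, Pow(Add(Rational(3, 2), 1), 2), Mul(-104, Add(Rational(3, 2), 1)))), Rational(-63, 5)) = Add(Add(-33744, Add(1680, Pow(Rational(5, 2), 2), Mul(-104, Rational(5, 2)))), Rational(-63, 5)) = Add(Add(-33744, Add(1680, Rational(25, 4), -260)), Rational(-63, 5)) = Add(Add(-33744, Rational(5705, 4)), Rational(-63, 5)) = Add(Rational(-129271, 4), Rational(-63, 5)) = Rational(-646607, 20)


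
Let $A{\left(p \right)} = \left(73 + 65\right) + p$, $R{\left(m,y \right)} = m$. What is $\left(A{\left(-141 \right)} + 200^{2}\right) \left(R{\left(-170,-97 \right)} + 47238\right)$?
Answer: $1882578796$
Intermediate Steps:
$A{\left(p \right)} = 138 + p$
$\left(A{\left(-141 \right)} + 200^{2}\right) \left(R{\left(-170,-97 \right)} + 47238\right) = \left(\left(138 - 141\right) + 200^{2}\right) \left(-170 + 47238\right) = \left(-3 + 40000\right) 47068 = 39997 \cdot 47068 = 1882578796$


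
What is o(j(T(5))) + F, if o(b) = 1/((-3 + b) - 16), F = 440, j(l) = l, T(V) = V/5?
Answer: 7919/18 ≈ 439.94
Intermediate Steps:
T(V) = V/5 (T(V) = V*(1/5) = V/5)
o(b) = 1/(-19 + b)
o(j(T(5))) + F = 1/(-19 + (1/5)*5) + 440 = 1/(-19 + 1) + 440 = 1/(-18) + 440 = -1/18 + 440 = 7919/18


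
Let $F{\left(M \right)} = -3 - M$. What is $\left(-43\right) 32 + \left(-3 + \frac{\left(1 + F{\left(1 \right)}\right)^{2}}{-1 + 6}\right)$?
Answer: $- \frac{6886}{5} \approx -1377.2$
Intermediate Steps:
$\left(-43\right) 32 + \left(-3 + \frac{\left(1 + F{\left(1 \right)}\right)^{2}}{-1 + 6}\right) = \left(-43\right) 32 - \left(3 - \frac{\left(1 - 4\right)^{2}}{-1 + 6}\right) = -1376 - \left(3 - \frac{\left(1 - 4\right)^{2}}{5}\right) = -1376 - \left(3 - \left(1 - 4\right)^{2} \cdot \frac{1}{5}\right) = -1376 - \left(3 - \left(-3\right)^{2} \cdot \frac{1}{5}\right) = -1376 + \left(-3 + 9 \cdot \frac{1}{5}\right) = -1376 + \left(-3 + \frac{9}{5}\right) = -1376 - \frac{6}{5} = - \frac{6886}{5}$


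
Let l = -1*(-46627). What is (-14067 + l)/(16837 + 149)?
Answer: 16280/8493 ≈ 1.9169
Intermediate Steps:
l = 46627
(-14067 + l)/(16837 + 149) = (-14067 + 46627)/(16837 + 149) = 32560/16986 = 32560*(1/16986) = 16280/8493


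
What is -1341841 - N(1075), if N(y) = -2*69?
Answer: -1341703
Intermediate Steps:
N(y) = -138
-1341841 - N(1075) = -1341841 - 1*(-138) = -1341841 + 138 = -1341703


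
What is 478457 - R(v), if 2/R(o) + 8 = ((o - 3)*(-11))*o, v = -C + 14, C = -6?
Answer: 896628419/1874 ≈ 4.7846e+5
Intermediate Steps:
v = 20 (v = -1*(-6) + 14 = 6 + 14 = 20)
R(o) = 2/(-8 + o*(33 - 11*o)) (R(o) = 2/(-8 + ((o - 3)*(-11))*o) = 2/(-8 + ((-3 + o)*(-11))*o) = 2/(-8 + (33 - 11*o)*o) = 2/(-8 + o*(33 - 11*o)))
478457 - R(v) = 478457 - (-2)/(8 - 33*20 + 11*20²) = 478457 - (-2)/(8 - 660 + 11*400) = 478457 - (-2)/(8 - 660 + 4400) = 478457 - (-2)/3748 = 478457 - 1*(-1/1874) = 478457 + 1/1874 = 896628419/1874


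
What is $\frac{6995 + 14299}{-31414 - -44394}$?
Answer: $\frac{10647}{6490} \approx 1.6405$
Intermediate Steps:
$\frac{6995 + 14299}{-31414 - -44394} = \frac{21294}{-31414 + 44394} = \frac{21294}{12980} = 21294 \cdot \frac{1}{12980} = \frac{10647}{6490}$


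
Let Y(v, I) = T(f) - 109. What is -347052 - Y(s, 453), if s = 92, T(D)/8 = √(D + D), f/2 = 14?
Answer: -346943 - 16*√14 ≈ -3.4700e+5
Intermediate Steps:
f = 28 (f = 2*14 = 28)
T(D) = 8*√2*√D (T(D) = 8*√(D + D) = 8*√(2*D) = 8*(√2*√D) = 8*√2*√D)
Y(v, I) = -109 + 16*√14 (Y(v, I) = 8*√2*√28 - 109 = 8*√2*(2*√7) - 109 = 16*√14 - 109 = -109 + 16*√14)
-347052 - Y(s, 453) = -347052 - (-109 + 16*√14) = -347052 + (109 - 16*√14) = -346943 - 16*√14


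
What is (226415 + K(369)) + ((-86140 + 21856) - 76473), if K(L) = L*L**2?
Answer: 50329067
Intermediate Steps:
K(L) = L**3
(226415 + K(369)) + ((-86140 + 21856) - 76473) = (226415 + 369**3) + ((-86140 + 21856) - 76473) = (226415 + 50243409) + (-64284 - 76473) = 50469824 - 140757 = 50329067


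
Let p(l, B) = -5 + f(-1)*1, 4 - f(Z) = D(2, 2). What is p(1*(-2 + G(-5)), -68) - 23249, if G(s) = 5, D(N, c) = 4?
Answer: -23254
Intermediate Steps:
f(Z) = 0 (f(Z) = 4 - 1*4 = 4 - 4 = 0)
p(l, B) = -5 (p(l, B) = -5 + 0*1 = -5 + 0 = -5)
p(1*(-2 + G(-5)), -68) - 23249 = -5 - 23249 = -23254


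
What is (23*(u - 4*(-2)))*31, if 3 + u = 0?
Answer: 3565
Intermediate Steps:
u = -3 (u = -3 + 0 = -3)
(23*(u - 4*(-2)))*31 = (23*(-3 - 4*(-2)))*31 = (23*(-3 + 8))*31 = (23*5)*31 = 115*31 = 3565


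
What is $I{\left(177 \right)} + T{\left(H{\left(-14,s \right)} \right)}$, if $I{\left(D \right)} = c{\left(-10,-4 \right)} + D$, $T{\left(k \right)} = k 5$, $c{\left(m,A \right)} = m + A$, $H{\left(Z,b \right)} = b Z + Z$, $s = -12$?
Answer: $933$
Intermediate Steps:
$H{\left(Z,b \right)} = Z + Z b$ ($H{\left(Z,b \right)} = Z b + Z = Z + Z b$)
$c{\left(m,A \right)} = A + m$
$T{\left(k \right)} = 5 k$
$I{\left(D \right)} = -14 + D$ ($I{\left(D \right)} = \left(-4 - 10\right) + D = -14 + D$)
$I{\left(177 \right)} + T{\left(H{\left(-14,s \right)} \right)} = \left(-14 + 177\right) + 5 \left(- 14 \left(1 - 12\right)\right) = 163 + 5 \left(\left(-14\right) \left(-11\right)\right) = 163 + 5 \cdot 154 = 163 + 770 = 933$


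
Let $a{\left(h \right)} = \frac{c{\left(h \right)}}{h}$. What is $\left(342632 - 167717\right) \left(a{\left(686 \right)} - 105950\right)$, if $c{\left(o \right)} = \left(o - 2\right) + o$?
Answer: $- \frac{6356439960975}{343} \approx -1.8532 \cdot 10^{10}$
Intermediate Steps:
$c{\left(o \right)} = -2 + 2 o$ ($c{\left(o \right)} = \left(-2 + o\right) + o = -2 + 2 o$)
$a{\left(h \right)} = \frac{-2 + 2 h}{h}$
$\left(342632 - 167717\right) \left(a{\left(686 \right)} - 105950\right) = \left(342632 - 167717\right) \left(\left(2 - \frac{2}{686}\right) - 105950\right) = 174915 \left(\left(2 - \frac{1}{343}\right) - 105950\right) = 174915 \left(\frac{685}{343} - 105950\right) = 174915 \left(- \frac{36340165}{343}\right) = - \frac{6356439960975}{343}$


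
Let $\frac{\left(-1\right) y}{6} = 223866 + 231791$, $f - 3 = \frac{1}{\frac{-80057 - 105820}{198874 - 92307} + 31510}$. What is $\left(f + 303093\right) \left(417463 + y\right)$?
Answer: $- \frac{2357521568680043439905}{3357740293} \approx -7.0212 \cdot 10^{11}$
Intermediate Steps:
$f = \frac{10073327446}{3357740293}$ ($f = 3 + \frac{1}{\frac{-80057 - 105820}{198874 - 92307} + 31510} = 3 + \frac{1}{- \frac{185877}{106567} + 31510} = 3 + \frac{1}{\frac{3357740293}{106567}} = 3 + \frac{106567}{3357740293} = \frac{10073327446}{3357740293} \approx 3.0$)
$y = -2733942$ ($y = - 6 \left(223866 + 231791\right) = \left(-6\right) 455657 = -2733942$)
$\left(f + 303093\right) \left(417463 + y\right) = \left(\frac{10073327446}{3357740293} + 303093\right) \left(417463 - 2733942\right) = \frac{1017717651953695}{3357740293} \left(-2316479\right) = - \frac{2357521568680043439905}{3357740293}$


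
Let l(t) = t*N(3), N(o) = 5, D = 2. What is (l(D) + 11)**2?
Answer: 441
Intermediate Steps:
l(t) = 5*t (l(t) = t*5 = 5*t)
(l(D) + 11)**2 = (5*2 + 11)**2 = (10 + 11)**2 = 21**2 = 441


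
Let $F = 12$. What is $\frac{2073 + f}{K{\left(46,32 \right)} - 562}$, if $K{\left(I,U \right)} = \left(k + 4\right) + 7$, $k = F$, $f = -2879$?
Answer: $\frac{806}{539} \approx 1.4954$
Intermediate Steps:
$k = 12$
$K{\left(I,U \right)} = 23$ ($K{\left(I,U \right)} = \left(12 + 4\right) + 7 = 16 + 7 = 23$)
$\frac{2073 + f}{K{\left(46,32 \right)} - 562} = \frac{2073 - 2879}{23 - 562} = - \frac{806}{-539} = \left(-806\right) \left(- \frac{1}{539}\right) = \frac{806}{539}$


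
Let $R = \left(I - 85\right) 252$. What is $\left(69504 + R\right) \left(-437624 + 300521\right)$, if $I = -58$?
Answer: $-4588563204$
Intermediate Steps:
$R = -36036$ ($R = \left(-58 - 85\right) 252 = \left(-143\right) 252 = -36036$)
$\left(69504 + R\right) \left(-437624 + 300521\right) = \left(69504 - 36036\right) \left(-437624 + 300521\right) = 33468 \left(-137103\right) = -4588563204$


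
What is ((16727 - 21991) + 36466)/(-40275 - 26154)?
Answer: -31202/66429 ≈ -0.46970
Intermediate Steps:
((16727 - 21991) + 36466)/(-40275 - 26154) = (-5264 + 36466)/(-66429) = 31202*(-1/66429) = -31202/66429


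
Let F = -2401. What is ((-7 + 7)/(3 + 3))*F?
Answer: 0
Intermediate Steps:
((-7 + 7)/(3 + 3))*F = ((-7 + 7)/(3 + 3))*(-2401) = (0/6)*(-2401) = (0*(⅙))*(-2401) = 0*(-2401) = 0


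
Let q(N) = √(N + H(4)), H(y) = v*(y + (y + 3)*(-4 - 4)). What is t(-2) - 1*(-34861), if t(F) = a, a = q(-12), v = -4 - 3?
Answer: 34861 + 4*√22 ≈ 34880.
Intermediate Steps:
v = -7
H(y) = 168 + 49*y (H(y) = -7*(y + (y + 3)*(-4 - 4)) = -7*(y + (3 + y)*(-8)) = -7*(y + (-24 - 8*y)) = -7*(-24 - 7*y) = 168 + 49*y)
q(N) = √(364 + N) (q(N) = √(N + (168 + 49*4)) = √(N + (168 + 196)) = √(N + 364) = √(364 + N))
a = 4*√22 (a = √(364 - 12) = √352 = 4*√22 ≈ 18.762)
t(F) = 4*√22
t(-2) - 1*(-34861) = 4*√22 - 1*(-34861) = 4*√22 + 34861 = 34861 + 4*√22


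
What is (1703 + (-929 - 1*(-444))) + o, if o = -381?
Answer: 837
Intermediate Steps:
(1703 + (-929 - 1*(-444))) + o = (1703 + (-929 - 1*(-444))) - 381 = (1703 + (-929 + 444)) - 381 = (1703 - 485) - 381 = 1218 - 381 = 837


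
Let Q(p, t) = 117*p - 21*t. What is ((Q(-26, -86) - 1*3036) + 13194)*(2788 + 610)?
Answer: 30316956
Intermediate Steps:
Q(p, t) = -21*t + 117*p
((Q(-26, -86) - 1*3036) + 13194)*(2788 + 610) = (((-21*(-86) + 117*(-26)) - 1*3036) + 13194)*(2788 + 610) = (((1806 - 3042) - 3036) + 13194)*3398 = ((-1236 - 3036) + 13194)*3398 = (-4272 + 13194)*3398 = 8922*3398 = 30316956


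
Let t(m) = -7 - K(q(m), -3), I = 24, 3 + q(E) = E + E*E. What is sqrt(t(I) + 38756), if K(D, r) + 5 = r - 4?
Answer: sqrt(38761) ≈ 196.88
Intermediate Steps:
q(E) = -3 + E + E**2 (q(E) = -3 + (E + E*E) = -3 + (E + E**2) = -3 + E + E**2)
K(D, r) = -9 + r (K(D, r) = -5 + (r - 4) = -5 + (-4 + r) = -9 + r)
t(m) = 5 (t(m) = -7 - (-9 - 3) = -7 - 1*(-12) = -7 + 12 = 5)
sqrt(t(I) + 38756) = sqrt(5 + 38756) = sqrt(38761)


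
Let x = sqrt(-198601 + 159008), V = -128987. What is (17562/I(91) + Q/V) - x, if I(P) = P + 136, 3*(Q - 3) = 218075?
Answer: 6746304014/87840147 - 17*I*sqrt(137) ≈ 76.802 - 198.98*I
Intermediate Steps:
Q = 218084/3 (Q = 3 + (1/3)*218075 = 3 + 218075/3 = 218084/3 ≈ 72695.)
x = 17*I*sqrt(137) (x = sqrt(-39593) = 17*I*sqrt(137) ≈ 198.98*I)
I(P) = 136 + P
(17562/I(91) + Q/V) - x = (17562/(136 + 91) + (218084/3)/(-128987)) - 17*I*sqrt(137) = (17562/227 + (218084/3)*(-1/128987)) - 17*I*sqrt(137) = (17562*(1/227) - 218084/386961) - 17*I*sqrt(137) = (17562/227 - 218084/386961) - 17*I*sqrt(137) = 6746304014/87840147 - 17*I*sqrt(137)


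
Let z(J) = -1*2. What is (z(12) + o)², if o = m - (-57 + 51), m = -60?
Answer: 3136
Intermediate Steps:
z(J) = -2
o = -54 (o = -60 - (-57 + 51) = -60 - 1*(-6) = -60 + 6 = -54)
(z(12) + o)² = (-2 - 54)² = (-56)² = 3136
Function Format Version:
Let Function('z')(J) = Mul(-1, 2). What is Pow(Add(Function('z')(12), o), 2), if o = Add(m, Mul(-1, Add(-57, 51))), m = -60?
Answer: 3136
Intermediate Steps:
Function('z')(J) = -2
o = -54 (o = Add(-60, Mul(-1, Add(-57, 51))) = Add(-60, Mul(-1, -6)) = Add(-60, 6) = -54)
Pow(Add(Function('z')(12), o), 2) = Pow(Add(-2, -54), 2) = Pow(-56, 2) = 3136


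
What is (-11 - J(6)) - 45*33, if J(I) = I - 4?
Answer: -1498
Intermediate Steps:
J(I) = -4 + I
(-11 - J(6)) - 45*33 = (-11 - (-4 + 6)) - 45*33 = (-11 - 1*2) - 1485 = (-11 - 2) - 1485 = -13 - 1485 = -1498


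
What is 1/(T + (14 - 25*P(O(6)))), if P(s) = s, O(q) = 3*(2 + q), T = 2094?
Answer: 1/1508 ≈ 0.00066313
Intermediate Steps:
O(q) = 6 + 3*q
1/(T + (14 - 25*P(O(6)))) = 1/(2094 + (14 - 25*(6 + 3*6))) = 1/(2094 + (14 - 25*(6 + 18))) = 1/(2094 + (14 - 25*24)) = 1/(2094 + (14 - 600)) = 1/(2094 - 586) = 1/1508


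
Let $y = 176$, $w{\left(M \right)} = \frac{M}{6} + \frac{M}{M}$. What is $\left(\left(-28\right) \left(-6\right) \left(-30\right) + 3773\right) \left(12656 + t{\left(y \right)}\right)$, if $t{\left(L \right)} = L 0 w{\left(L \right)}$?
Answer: $-16035152$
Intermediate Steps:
$w{\left(M \right)} = 1 + \frac{M}{6}$ ($w{\left(M \right)} = M \frac{1}{6} + 1 = \frac{M}{6} + 1 = 1 + \frac{M}{6}$)
$t{\left(L \right)} = 0$ ($t{\left(L \right)} = L 0 \left(1 + \frac{L}{6}\right) = 0 \left(1 + \frac{L}{6}\right) = 0$)
$\left(\left(-28\right) \left(-6\right) \left(-30\right) + 3773\right) \left(12656 + t{\left(y \right)}\right) = \left(\left(-28\right) \left(-6\right) \left(-30\right) + 3773\right) \left(12656 + 0\right) = \left(168 \left(-30\right) + 3773\right) 12656 = \left(-5040 + 3773\right) 12656 = \left(-1267\right) 12656 = -16035152$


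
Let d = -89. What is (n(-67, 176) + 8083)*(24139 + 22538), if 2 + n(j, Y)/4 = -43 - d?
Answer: 385505343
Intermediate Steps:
n(j, Y) = 176 (n(j, Y) = -8 + 4*(-43 - 1*(-89)) = -8 + 4*(-43 + 89) = -8 + 4*46 = -8 + 184 = 176)
(n(-67, 176) + 8083)*(24139 + 22538) = (176 + 8083)*(24139 + 22538) = 8259*46677 = 385505343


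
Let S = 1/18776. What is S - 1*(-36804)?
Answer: 691031905/18776 ≈ 36804.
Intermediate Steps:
S = 1/18776 ≈ 5.3259e-5
S - 1*(-36804) = 1/18776 - 1*(-36804) = 1/18776 + 36804 = 691031905/18776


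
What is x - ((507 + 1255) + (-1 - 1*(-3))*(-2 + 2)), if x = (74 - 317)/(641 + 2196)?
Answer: -4999037/2837 ≈ -1762.1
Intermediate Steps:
x = -243/2837 ≈ -0.085654
x - ((507 + 1255) + (-1 - 1*(-3))*(-2 + 2)) = -243/2837 - ((507 + 1255) + (-1 - 1*(-3))*(-2 + 2)) = -243/2837 - (1762 + (-1 + 3)*0) = -243/2837 - (1762 + 2*0) = -243/2837 - (1762 + 0) = -243/2837 - 1*1762 = -243/2837 - 1762 = -4999037/2837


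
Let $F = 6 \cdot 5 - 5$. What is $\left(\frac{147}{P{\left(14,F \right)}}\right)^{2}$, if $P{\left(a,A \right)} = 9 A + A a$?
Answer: $\frac{21609}{330625} \approx 0.065358$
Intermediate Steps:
$F = 25$ ($F = 30 - 5 = 25$)
$\left(\frac{147}{P{\left(14,F \right)}}\right)^{2} = \left(\frac{147}{25 \left(9 + 14\right)}\right)^{2} = \left(\frac{147}{25 \cdot 23}\right)^{2} = \left(\frac{147}{575}\right)^{2} = \frac{21609}{330625}$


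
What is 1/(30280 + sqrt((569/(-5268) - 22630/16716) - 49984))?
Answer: 74068150240/2242905859105201 - 2*I*sqrt(74771307223237527)/2242905859105201 ≈ 3.3023e-5 - 2.4383e-7*I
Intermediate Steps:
1/(30280 + sqrt((569/(-5268) - 22630/16716) - 49984)) = 1/(30280 + sqrt((569*(-1/5268) - 22630*1/16716) - 49984)) = 1/(30280 + sqrt((-569/5268 - 11315/8358) - 49984)) = 1/(30280 + sqrt(-3575729/2446108 - 49984)) = 1/(30280 + sqrt(-122269838001/2446108)) = 1/(30280 + I*sqrt(74771307223237527)/1223054)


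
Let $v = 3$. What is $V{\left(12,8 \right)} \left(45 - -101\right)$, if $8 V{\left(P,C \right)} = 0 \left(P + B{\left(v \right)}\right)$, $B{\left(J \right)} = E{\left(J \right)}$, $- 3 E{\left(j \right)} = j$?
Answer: $0$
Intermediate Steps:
$E{\left(j \right)} = - \frac{j}{3}$
$B{\left(J \right)} = - \frac{J}{3}$
$V{\left(P,C \right)} = 0$ ($V{\left(P,C \right)} = \frac{0 \left(P - 1\right)}{8} = \frac{0 \left(-1 + P\right)}{8} = \frac{1}{8} \cdot 0 = 0$)
$V{\left(12,8 \right)} \left(45 - -101\right) = 0 \left(45 - -101\right) = 0 \left(45 + 101\right) = 0 \cdot 146 = 0$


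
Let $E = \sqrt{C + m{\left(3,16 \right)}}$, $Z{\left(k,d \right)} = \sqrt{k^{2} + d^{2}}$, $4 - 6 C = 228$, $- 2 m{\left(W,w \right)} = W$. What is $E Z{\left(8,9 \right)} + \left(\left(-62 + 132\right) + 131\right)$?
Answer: $201 + \frac{i \sqrt{202710}}{6} \approx 201.0 + 75.039 i$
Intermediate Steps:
$m{\left(W,w \right)} = - \frac{W}{2}$
$C = - \frac{112}{3}$ ($C = \frac{2}{3} - 38 = - \frac{112}{3} \approx -37.333$)
$Z{\left(k,d \right)} = \sqrt{d^{2} + k^{2}}$
$E = \frac{i \sqrt{1398}}{6}$ ($E = \sqrt{- \frac{112}{3} - \frac{3}{2}} = \sqrt{- \frac{233}{6}} = \frac{i \sqrt{1398}}{6} \approx 6.2316 i$)
$E Z{\left(8,9 \right)} + \left(\left(-62 + 132\right) + 131\right) = \frac{i \sqrt{1398}}{6} \sqrt{9^{2} + 8^{2}} + \left(\left(-62 + 132\right) + 131\right) = \frac{i \sqrt{1398}}{6} \sqrt{81 + 64} + \left(70 + 131\right) = \frac{i \sqrt{1398}}{6} \sqrt{145} + 201 = \frac{i \sqrt{202710}}{6} + 201 = 201 + \frac{i \sqrt{202710}}{6}$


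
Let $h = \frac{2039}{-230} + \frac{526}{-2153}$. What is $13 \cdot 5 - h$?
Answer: $\frac{36698297}{495190} \approx 74.109$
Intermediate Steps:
$h = - \frac{4510947}{495190}$ ($h = 2039 \left(- \frac{1}{230}\right) + 526 \left(- \frac{1}{2153}\right) = - \frac{2039}{230} - \frac{526}{2153} = - \frac{4510947}{495190} \approx -9.1095$)
$13 \cdot 5 - h = 13 \cdot 5 - - \frac{4510947}{495190} = 65 + \frac{4510947}{495190} = \frac{36698297}{495190}$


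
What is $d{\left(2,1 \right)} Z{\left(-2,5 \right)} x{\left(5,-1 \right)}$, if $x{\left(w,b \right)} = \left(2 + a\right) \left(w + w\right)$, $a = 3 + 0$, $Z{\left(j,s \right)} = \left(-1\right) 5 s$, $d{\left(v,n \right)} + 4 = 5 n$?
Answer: $-1250$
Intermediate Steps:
$d{\left(v,n \right)} = -4 + 5 n$
$Z{\left(j,s \right)} = - 5 s$
$a = 3$
$x{\left(w,b \right)} = 10 w$ ($x{\left(w,b \right)} = \left(2 + 3\right) \left(w + w\right) = 5 \cdot 2 w = 10 w$)
$d{\left(2,1 \right)} Z{\left(-2,5 \right)} x{\left(5,-1 \right)} = \left(-4 + 5 \cdot 1\right) \left(\left(-5\right) 5\right) 10 \cdot 5 = \left(-4 + 5\right) \left(-25\right) 50 = 1 \left(-25\right) 50 = \left(-25\right) 50 = -1250$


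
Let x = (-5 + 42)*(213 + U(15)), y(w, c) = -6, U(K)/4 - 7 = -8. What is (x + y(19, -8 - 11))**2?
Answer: 59706529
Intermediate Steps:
U(K) = -4 (U(K) = 28 + 4*(-8) = 28 - 32 = -4)
x = 7733 (x = (-5 + 42)*(213 - 4) = 37*209 = 7733)
(x + y(19, -8 - 11))**2 = (7733 - 6)**2 = 7727**2 = 59706529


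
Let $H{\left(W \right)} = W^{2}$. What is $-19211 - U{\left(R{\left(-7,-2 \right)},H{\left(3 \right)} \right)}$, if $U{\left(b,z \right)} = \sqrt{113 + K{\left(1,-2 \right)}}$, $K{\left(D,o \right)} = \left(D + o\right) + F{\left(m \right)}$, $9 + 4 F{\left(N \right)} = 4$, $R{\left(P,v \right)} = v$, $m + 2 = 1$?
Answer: $-19211 - \frac{\sqrt{443}}{2} \approx -19222.0$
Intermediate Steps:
$m = -1$ ($m = -2 + 1 = -1$)
$F{\left(N \right)} = - \frac{5}{4}$ ($F{\left(N \right)} = - \frac{9}{4} + \frac{1}{4} \cdot 4 = - \frac{9}{4} + 1 = - \frac{5}{4}$)
$K{\left(D,o \right)} = - \frac{5}{4} + D + o$ ($K{\left(D,o \right)} = \left(D + o\right) - \frac{5}{4} = - \frac{5}{4} + D + o$)
$U{\left(b,z \right)} = \frac{\sqrt{443}}{2}$ ($U{\left(b,z \right)} = \sqrt{113 - \frac{9}{4}} = \sqrt{\frac{443}{4}} = \frac{\sqrt{443}}{2}$)
$-19211 - U{\left(R{\left(-7,-2 \right)},H{\left(3 \right)} \right)} = -19211 - \frac{\sqrt{443}}{2}$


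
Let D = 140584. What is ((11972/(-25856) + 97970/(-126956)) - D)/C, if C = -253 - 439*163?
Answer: 670757970177/342618696320 ≈ 1.9577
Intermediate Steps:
C = -71810 (C = -253 - 71557 = -71810)
((11972/(-25856) + 97970/(-126956)) - D)/C = ((11972/(-25856) + 97970/(-126956)) - 1*140584)/(-71810) = ((11972*(-1/25856) + 97970*(-1/126956)) - 140584)*(-1/71810) = ((-2993/6464 - 48985/63478) - 140584)*(-1/71810) = (-253314347/205160896 - 140584)*(-1/71810) = -28842592717611/205160896*(-1/71810) = 670757970177/342618696320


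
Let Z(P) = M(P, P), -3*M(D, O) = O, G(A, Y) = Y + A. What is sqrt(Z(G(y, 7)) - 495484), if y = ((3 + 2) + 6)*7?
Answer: 2*I*sqrt(123878) ≈ 703.93*I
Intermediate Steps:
y = 77 (y = (5 + 6)*7 = 11*7 = 77)
G(A, Y) = A + Y
M(D, O) = -O/3
Z(P) = -P/3
sqrt(Z(G(y, 7)) - 495484) = sqrt(-(77 + 7)/3 - 495484) = sqrt(-1/3*84 - 495484) = sqrt(-28 - 495484) = sqrt(-495512) = 2*I*sqrt(123878)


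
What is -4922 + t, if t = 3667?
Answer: -1255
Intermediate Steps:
-4922 + t = -4922 + 3667 = -1255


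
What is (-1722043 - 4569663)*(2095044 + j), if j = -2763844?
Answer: 4207892972800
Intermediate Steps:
(-1722043 - 4569663)*(2095044 + j) = (-1722043 - 4569663)*(2095044 - 2763844) = -6291706*(-668800) = 4207892972800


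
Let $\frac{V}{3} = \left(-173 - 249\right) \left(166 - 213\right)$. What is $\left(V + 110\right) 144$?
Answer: $8584128$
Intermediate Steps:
$V = 59502$ ($V = 3 \left(-173 - 249\right) \left(166 - 213\right) = 3 \left(\left(-422\right) \left(-47\right)\right) = 3 \cdot 19834 = 59502$)
$\left(V + 110\right) 144 = \left(59502 + 110\right) 144 = 59612 \cdot 144 = 8584128$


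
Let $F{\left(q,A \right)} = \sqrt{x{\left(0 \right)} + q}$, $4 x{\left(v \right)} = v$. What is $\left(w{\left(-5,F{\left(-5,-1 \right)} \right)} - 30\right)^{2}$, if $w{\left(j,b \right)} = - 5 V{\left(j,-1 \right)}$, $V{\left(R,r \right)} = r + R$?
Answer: $0$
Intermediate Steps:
$x{\left(v \right)} = \frac{v}{4}$
$V{\left(R,r \right)} = R + r$
$F{\left(q,A \right)} = \sqrt{q}$ ($F{\left(q,A \right)} = \sqrt{\frac{1}{4} \cdot 0 + q} = \sqrt{0 + q} = \sqrt{q}$)
$w{\left(j,b \right)} = 5 - 5 j$ ($w{\left(j,b \right)} = - 5 \left(j - 1\right) = - 5 \left(-1 + j\right) = 5 - 5 j$)
$\left(w{\left(-5,F{\left(-5,-1 \right)} \right)} - 30\right)^{2} = \left(\left(5 - -25\right) - 30\right)^{2} = \left(\left(5 + 25\right) - 30\right)^{2} = \left(30 - 30\right)^{2} = 0^{2} = 0$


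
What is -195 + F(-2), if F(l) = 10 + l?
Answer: -187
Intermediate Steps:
-195 + F(-2) = -195 + (10 - 2) = -195 + 8 = -187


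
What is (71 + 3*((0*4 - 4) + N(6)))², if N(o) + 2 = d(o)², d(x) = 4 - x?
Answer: 4225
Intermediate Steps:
N(o) = -2 + (4 - o)²
(71 + 3*((0*4 - 4) + N(6)))² = (71 + 3*((0*4 - 4) + (-2 + (-4 + 6)²)))² = (71 + 3*((0 - 4) + (-2 + 2²)))² = (71 + 3*(-4 + (-2 + 4)))² = (71 + 3*(-4 + 2))² = (71 + 3*(-2))² = (71 - 6)² = 65² = 4225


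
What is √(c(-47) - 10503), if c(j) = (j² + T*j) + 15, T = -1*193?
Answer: 6*√22 ≈ 28.142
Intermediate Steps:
T = -193
c(j) = 15 + j² - 193*j (c(j) = (j² - 193*j) + 15 = 15 + j² - 193*j)
√(c(-47) - 10503) = √((15 + (-47)² - 193*(-47)) - 10503) = √((15 + 2209 + 9071) - 10503) = √(11295 - 10503) = √792 = 6*√22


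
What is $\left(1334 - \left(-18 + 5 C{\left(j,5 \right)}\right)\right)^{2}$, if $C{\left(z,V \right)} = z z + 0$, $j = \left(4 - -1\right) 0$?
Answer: $1827904$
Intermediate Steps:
$j = 0$ ($j = \left(4 + 1\right) 0 = 5 \cdot 0 = 0$)
$C{\left(z,V \right)} = z^{2}$ ($C{\left(z,V \right)} = z^{2} + 0 = z^{2}$)
$\left(1334 - \left(-18 + 5 C{\left(j,5 \right)}\right)\right)^{2} = \left(1334 + \left(- 5 \cdot 0^{2} + 18\right)\right)^{2} = \left(1334 + \left(\left(-5\right) 0 + 18\right)\right)^{2} = \left(1334 + \left(0 + 18\right)\right)^{2} = \left(1334 + 18\right)^{2} = 1352^{2} = 1827904$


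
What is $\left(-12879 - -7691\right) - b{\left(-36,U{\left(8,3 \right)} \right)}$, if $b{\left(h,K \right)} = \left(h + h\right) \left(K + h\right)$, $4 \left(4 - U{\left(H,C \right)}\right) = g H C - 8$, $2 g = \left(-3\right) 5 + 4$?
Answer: $-4972$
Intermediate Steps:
$g = - \frac{11}{2}$ ($g = \frac{\left(-3\right) 5 + 4}{2} = \frac{-15 + 4}{2} = \frac{1}{2} \left(-11\right) = - \frac{11}{2} \approx -5.5$)
$U{\left(H,C \right)} = 6 + \frac{11 C H}{8}$ ($U{\left(H,C \right)} = 4 - \frac{- \frac{11 H}{2} C - 8}{4} = 4 - \frac{- \frac{11 C H}{2} - 8}{4} = 4 - \frac{-8 - \frac{11 C H}{2}}{4} = 4 + \left(2 + \frac{11 C H}{8}\right) = 6 + \frac{11 C H}{8}$)
$b{\left(h,K \right)} = 2 h \left(K + h\right)$
$\left(-12879 - -7691\right) - b{\left(-36,U{\left(8,3 \right)} \right)} = \left(-12879 - -7691\right) - 2 \left(-36\right) \left(\left(6 + \frac{11}{8} \cdot 3 \cdot 8\right) - 36\right) = \left(-12879 + 7691\right) - 2 \left(-36\right) \left(\left(6 + 33\right) - 36\right) = -5188 - 2 \left(-36\right) \left(39 - 36\right) = -5188 - 2 \left(-36\right) 3 = -5188 - -216 = -5188 + 216 = -4972$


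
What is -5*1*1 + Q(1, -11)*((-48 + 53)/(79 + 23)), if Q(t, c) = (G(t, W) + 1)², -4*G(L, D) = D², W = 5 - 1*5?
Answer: -505/102 ≈ -4.9510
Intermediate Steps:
W = 0 (W = 5 - 5 = 0)
G(L, D) = -D²/4
Q(t, c) = 1 (Q(t, c) = (-¼*0² + 1)² = (-¼*0 + 1)² = (0 + 1)² = 1² = 1)
-5*1*1 + Q(1, -11)*((-48 + 53)/(79 + 23)) = -5*1*1 + 1*((-48 + 53)/(79 + 23)) = -5*1 + 1*(5/102) = -5 + 1*(5*(1/102)) = -5 + 1*(5/102) = -5 + 5/102 = -505/102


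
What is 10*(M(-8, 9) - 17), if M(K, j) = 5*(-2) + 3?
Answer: -240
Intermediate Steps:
M(K, j) = -7 (M(K, j) = -10 + 3 = -7)
10*(M(-8, 9) - 17) = 10*(-7 - 17) = 10*(-24) = -240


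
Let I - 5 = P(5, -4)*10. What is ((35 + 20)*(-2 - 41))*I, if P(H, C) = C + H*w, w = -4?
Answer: 555775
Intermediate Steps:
P(H, C) = C - 4*H (P(H, C) = C + H*(-4) = C - 4*H)
I = -235 (I = 5 + (-4 - 4*5)*10 = 5 + (-4 - 20)*10 = 5 - 24*10 = 5 - 240 = -235)
((35 + 20)*(-2 - 41))*I = ((35 + 20)*(-2 - 41))*(-235) = (55*(-43))*(-235) = -2365*(-235) = 555775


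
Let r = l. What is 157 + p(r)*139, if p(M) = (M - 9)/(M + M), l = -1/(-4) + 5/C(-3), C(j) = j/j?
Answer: 1503/14 ≈ 107.36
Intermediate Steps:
C(j) = 1
l = 21/4 (l = -1/(-4) + 5/1 = -1*(-¼) + 5*1 = ¼ + 5 = 21/4 ≈ 5.2500)
r = 21/4 ≈ 5.2500
p(M) = (-9 + M)/(2*M) (p(M) = (-9 + M)/((2*M)) = (-9 + M)*(1/(2*M)) = (-9 + M)/(2*M))
157 + p(r)*139 = 157 + ((-9 + 21/4)/(2*(21/4)))*139 = 157 + ((½)*(4/21)*(-15/4))*139 = 157 - 5/14*139 = 157 - 695/14 = 1503/14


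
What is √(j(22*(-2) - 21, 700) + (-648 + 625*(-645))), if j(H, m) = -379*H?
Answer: I*√379138 ≈ 615.74*I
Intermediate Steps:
√(j(22*(-2) - 21, 700) + (-648 + 625*(-645))) = √(-379*(22*(-2) - 21) + (-648 + 625*(-645))) = √(-379*(-44 - 21) + (-648 - 403125)) = √(-379*(-65) - 403773) = √(24635 - 403773) = √(-379138) = I*√379138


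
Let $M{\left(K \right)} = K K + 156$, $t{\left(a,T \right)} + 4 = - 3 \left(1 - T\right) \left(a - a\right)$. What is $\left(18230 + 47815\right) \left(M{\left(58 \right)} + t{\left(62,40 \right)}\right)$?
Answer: $232214220$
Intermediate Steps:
$t{\left(a,T \right)} = -4$ ($t{\left(a,T \right)} = -4 + - 3 \left(1 - T\right) \left(a - a\right) = -4 + \left(-3 + 3 T\right) 0 = -4 + 0 = -4$)
$M{\left(K \right)} = 156 + K^{2}$ ($M{\left(K \right)} = K^{2} + 156 = 156 + K^{2}$)
$\left(18230 + 47815\right) \left(M{\left(58 \right)} + t{\left(62,40 \right)}\right) = \left(18230 + 47815\right) \left(\left(156 + 58^{2}\right) - 4\right) = 66045 \left(\left(156 + 3364\right) - 4\right) = 66045 \left(3520 - 4\right) = 66045 \cdot 3516 = 232214220$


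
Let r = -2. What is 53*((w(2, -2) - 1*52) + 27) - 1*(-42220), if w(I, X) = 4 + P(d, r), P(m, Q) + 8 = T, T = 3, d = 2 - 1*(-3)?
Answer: 40842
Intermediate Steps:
d = 5 (d = 2 + 3 = 5)
P(m, Q) = -5 (P(m, Q) = -8 + 3 = -5)
w(I, X) = -1 (w(I, X) = 4 - 5 = -1)
53*((w(2, -2) - 1*52) + 27) - 1*(-42220) = 53*((-1 - 1*52) + 27) - 1*(-42220) = 53*((-1 - 52) + 27) + 42220 = 53*(-53 + 27) + 42220 = 53*(-26) + 42220 = -1378 + 42220 = 40842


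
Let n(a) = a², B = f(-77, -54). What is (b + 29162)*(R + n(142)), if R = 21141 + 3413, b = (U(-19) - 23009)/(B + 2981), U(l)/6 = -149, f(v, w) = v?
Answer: 57362722535/44 ≈ 1.3037e+9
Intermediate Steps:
U(l) = -894 (U(l) = 6*(-149) = -894)
B = -77
b = -2173/264 (b = (-894 - 23009)/(-77 + 2981) = -23903/2904 = -23903*1/2904 = -2173/264 ≈ -8.2311)
R = 24554
(b + 29162)*(R + n(142)) = (-2173/264 + 29162)*(24554 + 142²) = 7696595*(24554 + 20164)/264 = (7696595/264)*44718 = 57362722535/44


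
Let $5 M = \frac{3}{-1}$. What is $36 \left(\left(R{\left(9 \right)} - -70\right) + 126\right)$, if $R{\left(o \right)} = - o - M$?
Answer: $\frac{33768}{5} \approx 6753.6$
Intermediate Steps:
$M = - \frac{3}{5}$ ($M = \frac{3 \frac{1}{-1}}{5} = \frac{3 \left(-1\right)}{5} = \frac{1}{5} \left(-3\right) = - \frac{3}{5} \approx -0.6$)
$R{\left(o \right)} = \frac{3}{5} - o$ ($R{\left(o \right)} = - o - - \frac{3}{5} = - o + \frac{3}{5} = \frac{3}{5} - o$)
$36 \left(\left(R{\left(9 \right)} - -70\right) + 126\right) = 36 \left(\left(\left(\frac{3}{5} - 9\right) - -70\right) + 126\right) = 36 \left(\left(\left(\frac{3}{5} - 9\right) + 70\right) + 126\right) = 36 \left(\left(- \frac{42}{5} + 70\right) + 126\right) = 36 \left(\frac{308}{5} + 126\right) = 36 \cdot \frac{938}{5} = \frac{33768}{5}$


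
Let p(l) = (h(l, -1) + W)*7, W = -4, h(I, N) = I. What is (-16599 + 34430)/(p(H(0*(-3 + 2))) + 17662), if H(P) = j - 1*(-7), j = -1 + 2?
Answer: 17831/17690 ≈ 1.0080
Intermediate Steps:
j = 1
H(P) = 8 (H(P) = 1 - 1*(-7) = 1 + 7 = 8)
p(l) = -28 + 7*l (p(l) = (l - 4)*7 = (-4 + l)*7 = -28 + 7*l)
(-16599 + 34430)/(p(H(0*(-3 + 2))) + 17662) = (-16599 + 34430)/((-28 + 7*8) + 17662) = 17831/((-28 + 56) + 17662) = 17831/(28 + 17662) = 17831/17690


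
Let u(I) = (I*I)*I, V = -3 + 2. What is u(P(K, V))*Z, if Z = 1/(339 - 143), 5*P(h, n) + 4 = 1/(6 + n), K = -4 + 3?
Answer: -6859/3062500 ≈ -0.0022397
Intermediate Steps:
V = -1
K = -1
P(h, n) = -⅘ + 1/(5*(6 + n))
u(I) = I³ (u(I) = I²*I = I³)
Z = 1/196 ≈ 0.0051020
u(P(K, V))*Z = ((-23 - 4*(-1))/(5*(6 - 1)))³*(1/196) = ((⅕)*(-23 + 4)/5)³*(1/196) = ((⅕)*(⅕)*(-19))³*(1/196) = (-19/25)³*(1/196) = -6859/15625*1/196 = -6859/3062500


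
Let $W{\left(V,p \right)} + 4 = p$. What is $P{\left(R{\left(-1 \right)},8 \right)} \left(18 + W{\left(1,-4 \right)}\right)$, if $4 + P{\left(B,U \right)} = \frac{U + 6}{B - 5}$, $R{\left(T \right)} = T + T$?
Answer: $-60$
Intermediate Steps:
$R{\left(T \right)} = 2 T$
$W{\left(V,p \right)} = -4 + p$
$P{\left(B,U \right)} = -4 + \frac{6 + U}{-5 + B}$ ($P{\left(B,U \right)} = -4 + \frac{U + 6}{B - 5} = -4 + \frac{6 + U}{-5 + B}$)
$P{\left(R{\left(-1 \right)},8 \right)} \left(18 + W{\left(1,-4 \right)}\right) = \frac{26 + 8 - 4 \cdot 2 \left(-1\right)}{-5 + 2 \left(-1\right)} \left(18 - 8\right) = \frac{26 + 8 - -8}{-5 - 2} \left(18 - 8\right) = \frac{26 + 8 + 8}{-7} \cdot 10 = \left(- \frac{1}{7}\right) 42 \cdot 10 = \left(-6\right) 10 = -60$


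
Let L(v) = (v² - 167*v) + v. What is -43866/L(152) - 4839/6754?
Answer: 71493393/3593128 ≈ 19.897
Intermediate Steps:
L(v) = v² - 166*v
-43866/L(152) - 4839/6754 = -43866*1/(152*(-166 + 152)) - 4839/6754 = -43866/(152*(-14)) - 4839*1/6754 = -43866/(-2128) - 4839/6754 = -43866*(-1/2128) - 4839/6754 = 21933/1064 - 4839/6754 = 71493393/3593128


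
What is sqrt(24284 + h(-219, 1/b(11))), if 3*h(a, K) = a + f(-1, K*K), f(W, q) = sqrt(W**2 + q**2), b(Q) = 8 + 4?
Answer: sqrt(31377456 + 3*sqrt(20737))/36 ≈ 155.60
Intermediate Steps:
b(Q) = 12
h(a, K) = a/3 + sqrt(1 + K**4)/3 (h(a, K) = (a + sqrt((-1)**2 + (K*K)**2))/3 = (a + sqrt(1 + (K**2)**2))/3 = (a + sqrt(1 + K**4))/3 = a/3 + sqrt(1 + K**4)/3)
sqrt(24284 + h(-219, 1/b(11))) = sqrt(24284 + ((1/3)*(-219) + sqrt(1 + (1/12)**4)/3)) = sqrt(24284 + (-73 + sqrt(1 + (1/12)**4)/3)) = sqrt(24284 + (-73 + sqrt(1 + 1/20736)/3)) = sqrt(24284 + (-73 + sqrt(20737/20736)/3)) = sqrt(24284 + (-73 + (sqrt(20737)/144)/3)) = sqrt(24284 + (-73 + sqrt(20737)/432)) = sqrt(24211 + sqrt(20737)/432)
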